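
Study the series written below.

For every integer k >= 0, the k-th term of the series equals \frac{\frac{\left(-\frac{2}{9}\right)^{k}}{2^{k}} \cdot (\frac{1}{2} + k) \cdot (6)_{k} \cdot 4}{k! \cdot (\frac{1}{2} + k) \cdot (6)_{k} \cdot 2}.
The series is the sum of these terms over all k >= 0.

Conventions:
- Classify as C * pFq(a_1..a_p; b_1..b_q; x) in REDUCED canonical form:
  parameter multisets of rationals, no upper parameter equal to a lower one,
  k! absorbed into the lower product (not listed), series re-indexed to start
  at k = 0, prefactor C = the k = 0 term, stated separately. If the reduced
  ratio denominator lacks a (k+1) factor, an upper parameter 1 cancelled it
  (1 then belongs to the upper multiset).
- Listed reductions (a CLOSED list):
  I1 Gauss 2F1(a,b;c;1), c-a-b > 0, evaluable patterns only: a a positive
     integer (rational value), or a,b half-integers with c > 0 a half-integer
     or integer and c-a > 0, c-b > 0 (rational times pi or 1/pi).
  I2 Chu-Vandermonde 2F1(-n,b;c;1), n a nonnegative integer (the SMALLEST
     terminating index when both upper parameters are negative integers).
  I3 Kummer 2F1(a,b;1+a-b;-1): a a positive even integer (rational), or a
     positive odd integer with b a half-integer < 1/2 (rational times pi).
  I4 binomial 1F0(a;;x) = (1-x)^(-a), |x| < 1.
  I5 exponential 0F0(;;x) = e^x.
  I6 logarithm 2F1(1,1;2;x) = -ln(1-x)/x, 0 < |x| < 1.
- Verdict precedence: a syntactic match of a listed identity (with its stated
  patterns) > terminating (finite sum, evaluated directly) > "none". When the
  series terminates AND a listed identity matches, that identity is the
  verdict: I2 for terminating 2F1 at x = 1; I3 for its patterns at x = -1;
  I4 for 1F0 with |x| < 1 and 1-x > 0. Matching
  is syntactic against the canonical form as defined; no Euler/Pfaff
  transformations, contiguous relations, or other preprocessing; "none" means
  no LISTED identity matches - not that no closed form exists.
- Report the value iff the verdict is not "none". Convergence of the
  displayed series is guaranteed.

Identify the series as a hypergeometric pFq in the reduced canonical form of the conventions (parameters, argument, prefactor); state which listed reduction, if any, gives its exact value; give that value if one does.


The series (x = -\frac{1}{9}) is 0F0: upper {-}, lower {-}, prefactor 2. Verdict: this is the I5 exponential reduction (the 0F0 exponential series at x = -\frac{1}{9}). Value: 2 \cdot e^{-\frac{1}{9}}.

The tell: t_0 = 2 here, and the two k-th powers (prefactor 2) combine into one argument.
Ratio: r(k) = -\frac{1}{9} * 1 / [(k+1)] - rational in k, leading ratio -\frac{1}{9}; with t_0 = 2, classification follows.


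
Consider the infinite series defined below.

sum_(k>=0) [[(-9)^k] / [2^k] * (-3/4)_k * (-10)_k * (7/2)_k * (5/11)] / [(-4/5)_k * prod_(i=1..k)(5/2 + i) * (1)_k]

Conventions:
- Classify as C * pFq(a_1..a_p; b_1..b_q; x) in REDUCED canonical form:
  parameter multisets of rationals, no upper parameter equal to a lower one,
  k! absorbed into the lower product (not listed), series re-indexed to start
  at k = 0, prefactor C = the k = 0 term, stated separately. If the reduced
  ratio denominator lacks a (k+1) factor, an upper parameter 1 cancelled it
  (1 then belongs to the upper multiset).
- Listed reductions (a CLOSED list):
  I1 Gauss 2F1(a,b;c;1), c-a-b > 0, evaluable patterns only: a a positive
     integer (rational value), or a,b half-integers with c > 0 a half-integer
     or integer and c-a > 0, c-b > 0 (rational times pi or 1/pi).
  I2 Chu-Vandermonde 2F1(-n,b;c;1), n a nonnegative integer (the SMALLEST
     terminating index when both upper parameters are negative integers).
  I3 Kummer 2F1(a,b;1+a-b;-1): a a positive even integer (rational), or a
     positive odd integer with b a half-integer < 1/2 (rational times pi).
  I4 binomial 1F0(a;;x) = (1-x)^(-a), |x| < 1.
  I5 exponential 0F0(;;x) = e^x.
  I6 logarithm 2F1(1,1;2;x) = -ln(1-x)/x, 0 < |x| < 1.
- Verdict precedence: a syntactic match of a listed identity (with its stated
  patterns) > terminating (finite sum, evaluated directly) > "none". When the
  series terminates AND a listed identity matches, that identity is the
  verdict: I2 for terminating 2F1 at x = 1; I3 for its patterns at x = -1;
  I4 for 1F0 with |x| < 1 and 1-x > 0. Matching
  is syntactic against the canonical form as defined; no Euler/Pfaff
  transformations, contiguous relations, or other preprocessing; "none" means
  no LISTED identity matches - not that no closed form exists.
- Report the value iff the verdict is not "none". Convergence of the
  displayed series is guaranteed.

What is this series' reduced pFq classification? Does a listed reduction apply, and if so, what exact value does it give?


Key step: t_0 being 5/11, the parameter 7/2 appears in both the upper and lower lists and cancels.
Step ratio: r(k) = (-9/2) * (k-10) (k-3/4) / [(k-4/5) (k+1)] - poly over poly, x = (-9/2) from leading terms; C = 5/11 at k = 0.

Reduced: x = -9/2, 2F1, upper = {-10, -3/4}, lower = {-4/5}, C = 5/11. Verdict: terminating - upper parameter -10 makes this a finite sum (last index 10), evaluated exactly. Its exact value is 231231695434252266409855/15372272067936256.


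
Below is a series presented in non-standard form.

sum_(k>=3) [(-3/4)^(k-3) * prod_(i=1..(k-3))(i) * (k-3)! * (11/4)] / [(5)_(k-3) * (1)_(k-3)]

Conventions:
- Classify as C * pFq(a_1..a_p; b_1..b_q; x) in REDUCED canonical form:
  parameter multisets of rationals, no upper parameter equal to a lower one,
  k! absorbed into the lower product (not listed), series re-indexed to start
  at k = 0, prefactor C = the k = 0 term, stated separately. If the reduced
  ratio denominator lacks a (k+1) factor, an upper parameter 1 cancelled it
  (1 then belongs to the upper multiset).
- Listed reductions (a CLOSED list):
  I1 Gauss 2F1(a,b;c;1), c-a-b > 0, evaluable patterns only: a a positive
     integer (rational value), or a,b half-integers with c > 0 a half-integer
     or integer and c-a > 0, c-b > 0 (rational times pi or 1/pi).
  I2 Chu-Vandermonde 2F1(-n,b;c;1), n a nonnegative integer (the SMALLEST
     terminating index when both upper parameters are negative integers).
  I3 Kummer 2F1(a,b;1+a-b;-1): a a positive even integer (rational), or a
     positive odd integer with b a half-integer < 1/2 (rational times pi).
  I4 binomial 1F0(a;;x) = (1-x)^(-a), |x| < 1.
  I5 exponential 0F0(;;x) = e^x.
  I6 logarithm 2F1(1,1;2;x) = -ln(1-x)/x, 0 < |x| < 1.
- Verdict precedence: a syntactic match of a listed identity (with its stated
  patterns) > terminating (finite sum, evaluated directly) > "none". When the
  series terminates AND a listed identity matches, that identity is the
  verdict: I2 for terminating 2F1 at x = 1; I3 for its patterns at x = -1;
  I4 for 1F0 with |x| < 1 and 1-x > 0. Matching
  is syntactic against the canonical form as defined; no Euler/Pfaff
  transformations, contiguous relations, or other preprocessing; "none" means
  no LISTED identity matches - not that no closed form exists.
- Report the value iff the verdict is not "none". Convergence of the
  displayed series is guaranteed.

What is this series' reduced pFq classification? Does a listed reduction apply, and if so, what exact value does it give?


At argument -3/4: a 2F1 with upper {1, 1}, lower {5}, scaled by C = 11/4. Verdict: no listed reduction: x = -3/4 and upper {1, 1} fail every I1-I6 pattern.

The tell: x = (-3/4) and the factorial ratio (C = 11/4) (k+a-1)!/(a-1)! is a rising factorial (a)_k.
Ratio: r(k) = (-3/4) * (k+1) (k+1) / [(k+5) (k+1)] - rational; roots negated = parameters, x = (-3/4), C = 11/4.


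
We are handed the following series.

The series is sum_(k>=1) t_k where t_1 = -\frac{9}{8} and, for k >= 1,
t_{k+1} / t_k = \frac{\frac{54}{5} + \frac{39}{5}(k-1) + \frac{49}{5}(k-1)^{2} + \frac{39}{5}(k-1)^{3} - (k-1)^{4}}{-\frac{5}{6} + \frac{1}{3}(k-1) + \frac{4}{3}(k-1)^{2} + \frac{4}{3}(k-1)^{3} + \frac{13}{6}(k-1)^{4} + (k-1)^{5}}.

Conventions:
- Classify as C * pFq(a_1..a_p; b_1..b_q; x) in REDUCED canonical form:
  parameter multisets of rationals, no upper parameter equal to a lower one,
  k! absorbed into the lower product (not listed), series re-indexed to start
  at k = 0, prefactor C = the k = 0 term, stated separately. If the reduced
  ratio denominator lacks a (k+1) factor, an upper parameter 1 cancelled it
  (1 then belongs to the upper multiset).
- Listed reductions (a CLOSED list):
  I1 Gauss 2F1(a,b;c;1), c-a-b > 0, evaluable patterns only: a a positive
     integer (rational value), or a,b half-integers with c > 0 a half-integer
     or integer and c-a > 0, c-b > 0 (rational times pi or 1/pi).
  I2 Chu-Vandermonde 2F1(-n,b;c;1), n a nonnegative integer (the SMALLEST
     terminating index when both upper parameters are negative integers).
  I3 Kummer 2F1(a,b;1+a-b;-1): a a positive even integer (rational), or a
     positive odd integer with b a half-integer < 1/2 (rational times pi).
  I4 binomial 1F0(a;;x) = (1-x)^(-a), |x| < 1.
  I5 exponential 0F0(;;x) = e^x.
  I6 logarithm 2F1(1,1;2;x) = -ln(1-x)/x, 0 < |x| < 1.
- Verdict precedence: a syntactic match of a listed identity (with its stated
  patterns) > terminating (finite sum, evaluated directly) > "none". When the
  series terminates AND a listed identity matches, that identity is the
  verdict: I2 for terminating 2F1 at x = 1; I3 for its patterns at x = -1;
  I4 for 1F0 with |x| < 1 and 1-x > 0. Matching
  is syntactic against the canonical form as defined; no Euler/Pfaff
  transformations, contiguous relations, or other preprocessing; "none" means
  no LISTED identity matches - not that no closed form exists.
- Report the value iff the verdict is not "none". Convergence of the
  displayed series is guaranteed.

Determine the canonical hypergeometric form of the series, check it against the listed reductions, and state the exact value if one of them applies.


Key observation: x = -1 and factor the ratio over Q (prefactor -9/8): negated roots = parameters.
Adjacent-term ratio: r(k) = -1 * (k-9) (k+\frac{6}{5}) / [(k-\frac{1}{2}) (k+\frac{5}{3}) (k+1)] ; factor over Q: parameters, x = -1, and C = -\frac{9}{8}.

The series (x = -1) is 2F2: upper {-9, \frac{6}{5}}, lower {-\frac{1}{2}, \frac{5}{3}}, prefactor -\frac{9}{8}. Verdict: terminating - upper -9 stops the sum at k = 9; the 10 terms are added exactly. Its exact value is \frac{404517638362704003}{1218056640625000}.


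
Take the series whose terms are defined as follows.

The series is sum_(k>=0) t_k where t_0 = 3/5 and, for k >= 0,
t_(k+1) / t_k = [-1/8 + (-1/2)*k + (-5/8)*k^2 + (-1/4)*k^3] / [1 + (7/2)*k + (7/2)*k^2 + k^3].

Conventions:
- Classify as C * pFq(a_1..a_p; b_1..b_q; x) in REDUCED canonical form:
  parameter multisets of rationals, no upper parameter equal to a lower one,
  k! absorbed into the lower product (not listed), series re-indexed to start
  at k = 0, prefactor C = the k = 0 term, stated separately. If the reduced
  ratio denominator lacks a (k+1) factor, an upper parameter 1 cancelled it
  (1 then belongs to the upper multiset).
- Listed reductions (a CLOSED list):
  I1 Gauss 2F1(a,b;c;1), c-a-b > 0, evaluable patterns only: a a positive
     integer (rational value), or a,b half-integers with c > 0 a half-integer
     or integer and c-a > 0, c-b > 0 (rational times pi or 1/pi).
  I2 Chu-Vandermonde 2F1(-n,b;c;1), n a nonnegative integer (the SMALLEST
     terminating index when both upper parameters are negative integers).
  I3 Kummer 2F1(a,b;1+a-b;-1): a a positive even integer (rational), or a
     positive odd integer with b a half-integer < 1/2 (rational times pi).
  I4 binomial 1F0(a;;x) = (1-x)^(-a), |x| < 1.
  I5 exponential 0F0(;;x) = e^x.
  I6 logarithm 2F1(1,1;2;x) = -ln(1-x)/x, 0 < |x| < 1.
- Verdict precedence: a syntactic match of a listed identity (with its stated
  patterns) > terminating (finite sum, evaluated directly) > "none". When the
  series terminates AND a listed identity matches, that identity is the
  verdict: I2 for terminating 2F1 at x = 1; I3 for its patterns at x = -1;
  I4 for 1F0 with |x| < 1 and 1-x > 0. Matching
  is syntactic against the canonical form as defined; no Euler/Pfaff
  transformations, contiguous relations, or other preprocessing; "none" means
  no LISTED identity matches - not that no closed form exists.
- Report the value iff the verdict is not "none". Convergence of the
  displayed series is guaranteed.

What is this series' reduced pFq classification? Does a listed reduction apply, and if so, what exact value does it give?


Prefactor 3/5, argument -1/4: 2F1 with upper {1, 1} over lower {2}. Verdict: the I6 logarithm reduction fires (the logarithm: parameters (1,1;2), x = -1/4). Sum: (12/5) * ln(5/4).

Key observation: from the first term 3/5: cancel k + 1/2 from the displayed ratio first; then C = 3/5.
Adjacent-term ratio: r(k) = (-1/4) * (k+1) (k+1) / [(k+2) (k+1)] ; factor over Q: parameters, x = (-1/4), and C = 3/5.


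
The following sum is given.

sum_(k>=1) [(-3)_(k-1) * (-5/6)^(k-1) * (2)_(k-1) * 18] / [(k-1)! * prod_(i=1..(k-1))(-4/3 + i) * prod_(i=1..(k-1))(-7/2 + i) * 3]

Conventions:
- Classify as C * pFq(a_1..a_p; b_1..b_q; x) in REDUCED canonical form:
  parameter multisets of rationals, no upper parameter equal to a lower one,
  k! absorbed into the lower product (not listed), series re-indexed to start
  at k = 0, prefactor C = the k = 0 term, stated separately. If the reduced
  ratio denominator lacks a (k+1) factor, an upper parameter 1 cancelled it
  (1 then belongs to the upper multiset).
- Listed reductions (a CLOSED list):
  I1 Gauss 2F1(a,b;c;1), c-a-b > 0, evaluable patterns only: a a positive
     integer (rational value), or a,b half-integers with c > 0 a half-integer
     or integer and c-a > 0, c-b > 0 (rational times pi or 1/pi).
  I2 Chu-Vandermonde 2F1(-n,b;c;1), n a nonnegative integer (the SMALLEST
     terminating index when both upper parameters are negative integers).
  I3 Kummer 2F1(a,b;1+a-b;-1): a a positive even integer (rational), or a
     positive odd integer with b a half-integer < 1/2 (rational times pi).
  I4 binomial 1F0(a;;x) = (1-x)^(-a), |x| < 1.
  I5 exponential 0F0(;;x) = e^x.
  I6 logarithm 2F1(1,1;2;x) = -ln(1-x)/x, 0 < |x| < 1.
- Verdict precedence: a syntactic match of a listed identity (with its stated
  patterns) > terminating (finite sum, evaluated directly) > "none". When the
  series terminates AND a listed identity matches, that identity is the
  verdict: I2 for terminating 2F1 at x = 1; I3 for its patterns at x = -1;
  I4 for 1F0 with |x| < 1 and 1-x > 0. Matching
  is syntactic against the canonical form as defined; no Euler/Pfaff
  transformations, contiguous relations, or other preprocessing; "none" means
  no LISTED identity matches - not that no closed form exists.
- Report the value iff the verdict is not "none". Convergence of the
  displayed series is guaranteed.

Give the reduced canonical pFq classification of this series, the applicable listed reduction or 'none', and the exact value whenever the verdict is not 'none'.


This is 6 * 2F2(-3, 2; -5/2, -1/3; -5/6) in reduced canonical form. Verdict: terminating - upper -3 stops the sum at k = 3; the 4 terms are added exactly. Its exact value is 72.

First insight: t_0 being 6, the constant factors (prefactor 6) combine into one prefactor.
Term ratio: r(k) = (-5/6) * (k-3) (k+2) / [(k-5/2) (k-1/3) (k+1)] - rational in k, leading ratio (-5/6); with t_0 = 6, classification follows.


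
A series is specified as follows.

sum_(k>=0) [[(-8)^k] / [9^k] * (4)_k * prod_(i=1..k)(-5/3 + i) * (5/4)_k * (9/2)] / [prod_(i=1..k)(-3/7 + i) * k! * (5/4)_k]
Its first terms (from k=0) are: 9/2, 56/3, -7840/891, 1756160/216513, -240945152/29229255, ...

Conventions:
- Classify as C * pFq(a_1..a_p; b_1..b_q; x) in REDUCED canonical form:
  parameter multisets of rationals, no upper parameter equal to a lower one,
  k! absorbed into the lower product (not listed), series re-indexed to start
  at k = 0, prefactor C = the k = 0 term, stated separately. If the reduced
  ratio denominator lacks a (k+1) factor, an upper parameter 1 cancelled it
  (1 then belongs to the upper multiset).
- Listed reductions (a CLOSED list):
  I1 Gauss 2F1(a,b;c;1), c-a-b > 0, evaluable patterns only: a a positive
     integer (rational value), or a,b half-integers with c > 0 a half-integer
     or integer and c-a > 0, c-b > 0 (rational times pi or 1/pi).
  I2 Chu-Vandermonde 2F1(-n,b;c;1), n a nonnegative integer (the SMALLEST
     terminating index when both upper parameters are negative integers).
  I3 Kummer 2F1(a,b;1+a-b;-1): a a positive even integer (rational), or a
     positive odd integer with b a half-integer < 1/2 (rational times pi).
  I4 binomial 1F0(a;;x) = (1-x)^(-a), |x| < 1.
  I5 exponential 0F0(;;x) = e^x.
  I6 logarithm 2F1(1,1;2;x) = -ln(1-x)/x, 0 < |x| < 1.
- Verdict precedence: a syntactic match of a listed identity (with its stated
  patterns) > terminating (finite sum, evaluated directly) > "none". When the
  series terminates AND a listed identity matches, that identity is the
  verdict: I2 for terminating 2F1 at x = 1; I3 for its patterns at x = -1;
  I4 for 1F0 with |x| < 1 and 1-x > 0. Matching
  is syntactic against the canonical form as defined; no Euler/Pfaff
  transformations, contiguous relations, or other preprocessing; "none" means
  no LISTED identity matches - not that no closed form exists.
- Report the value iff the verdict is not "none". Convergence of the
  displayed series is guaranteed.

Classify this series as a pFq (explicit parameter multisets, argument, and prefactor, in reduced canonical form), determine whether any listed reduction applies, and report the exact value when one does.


Classification (C = 9/2): 2F1 with upper {-2/3, 4}, lower {4/7}, argument x = -8/9. Verdict: none - at argument -8/9 the multisets {-2/3, 4} ; {4/7} match no listed identity.

First insight: x = (-8/9) and the running product (C = 9/2, x = -8/9) telescopes to a rising factorial.
Step ratio: r(k) = (-8/9) * (k-2/3) (k+4) / [(k+4/7) (k+1)] - poly over poly, x = (-8/9) from leading terms; C = 9/2 at k = 0.


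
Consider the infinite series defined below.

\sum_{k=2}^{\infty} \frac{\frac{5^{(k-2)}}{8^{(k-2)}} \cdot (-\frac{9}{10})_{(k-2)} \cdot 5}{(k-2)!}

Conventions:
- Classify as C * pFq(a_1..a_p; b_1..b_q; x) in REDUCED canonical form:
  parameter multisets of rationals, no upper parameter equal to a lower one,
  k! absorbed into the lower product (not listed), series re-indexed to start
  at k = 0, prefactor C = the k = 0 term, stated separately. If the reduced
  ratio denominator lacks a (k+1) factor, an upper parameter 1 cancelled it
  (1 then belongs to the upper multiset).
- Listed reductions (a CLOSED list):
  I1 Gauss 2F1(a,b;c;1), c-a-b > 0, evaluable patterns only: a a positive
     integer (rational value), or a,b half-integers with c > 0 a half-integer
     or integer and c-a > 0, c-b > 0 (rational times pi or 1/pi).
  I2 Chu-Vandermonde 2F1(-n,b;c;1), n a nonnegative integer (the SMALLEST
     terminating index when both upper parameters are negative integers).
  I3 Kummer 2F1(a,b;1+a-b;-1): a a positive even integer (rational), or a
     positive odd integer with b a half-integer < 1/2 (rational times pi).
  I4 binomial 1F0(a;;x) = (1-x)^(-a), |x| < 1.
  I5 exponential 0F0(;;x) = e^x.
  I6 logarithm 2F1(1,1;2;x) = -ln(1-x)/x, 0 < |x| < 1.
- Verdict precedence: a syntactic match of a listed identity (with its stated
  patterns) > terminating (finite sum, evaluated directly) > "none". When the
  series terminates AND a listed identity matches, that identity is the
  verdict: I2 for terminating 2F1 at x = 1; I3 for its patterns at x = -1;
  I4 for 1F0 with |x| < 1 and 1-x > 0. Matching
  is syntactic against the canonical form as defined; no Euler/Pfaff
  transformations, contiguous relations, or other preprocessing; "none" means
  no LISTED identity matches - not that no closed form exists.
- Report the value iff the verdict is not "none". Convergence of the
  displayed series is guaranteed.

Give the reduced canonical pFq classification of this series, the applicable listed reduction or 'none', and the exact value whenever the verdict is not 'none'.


Key observation: t_0 = 5 here, and the two geometric factors (C = 5, x = 5/8) combine into one argument.
Consecutive-term ratio: r(k) = \frac{5}{8} * (k-\frac{9}{10}) / [(k+1)] - rational in k, leading ratio \frac{5}{8}; with t_0 = 5, classification follows.

Reduced: x = \frac{5}{8}, 1F0, upper = {-\frac{9}{10}}, lower = {-}, C = 5. Verdict at x = \frac{5}{8}: the I4 binomial reduction matches (the 1F0 binomial series: exponent 9/10, x = \frac{5}{8}). Sum: 5 \cdot \left(\frac{3}{8}\right)^{\frac{9}{10}}.


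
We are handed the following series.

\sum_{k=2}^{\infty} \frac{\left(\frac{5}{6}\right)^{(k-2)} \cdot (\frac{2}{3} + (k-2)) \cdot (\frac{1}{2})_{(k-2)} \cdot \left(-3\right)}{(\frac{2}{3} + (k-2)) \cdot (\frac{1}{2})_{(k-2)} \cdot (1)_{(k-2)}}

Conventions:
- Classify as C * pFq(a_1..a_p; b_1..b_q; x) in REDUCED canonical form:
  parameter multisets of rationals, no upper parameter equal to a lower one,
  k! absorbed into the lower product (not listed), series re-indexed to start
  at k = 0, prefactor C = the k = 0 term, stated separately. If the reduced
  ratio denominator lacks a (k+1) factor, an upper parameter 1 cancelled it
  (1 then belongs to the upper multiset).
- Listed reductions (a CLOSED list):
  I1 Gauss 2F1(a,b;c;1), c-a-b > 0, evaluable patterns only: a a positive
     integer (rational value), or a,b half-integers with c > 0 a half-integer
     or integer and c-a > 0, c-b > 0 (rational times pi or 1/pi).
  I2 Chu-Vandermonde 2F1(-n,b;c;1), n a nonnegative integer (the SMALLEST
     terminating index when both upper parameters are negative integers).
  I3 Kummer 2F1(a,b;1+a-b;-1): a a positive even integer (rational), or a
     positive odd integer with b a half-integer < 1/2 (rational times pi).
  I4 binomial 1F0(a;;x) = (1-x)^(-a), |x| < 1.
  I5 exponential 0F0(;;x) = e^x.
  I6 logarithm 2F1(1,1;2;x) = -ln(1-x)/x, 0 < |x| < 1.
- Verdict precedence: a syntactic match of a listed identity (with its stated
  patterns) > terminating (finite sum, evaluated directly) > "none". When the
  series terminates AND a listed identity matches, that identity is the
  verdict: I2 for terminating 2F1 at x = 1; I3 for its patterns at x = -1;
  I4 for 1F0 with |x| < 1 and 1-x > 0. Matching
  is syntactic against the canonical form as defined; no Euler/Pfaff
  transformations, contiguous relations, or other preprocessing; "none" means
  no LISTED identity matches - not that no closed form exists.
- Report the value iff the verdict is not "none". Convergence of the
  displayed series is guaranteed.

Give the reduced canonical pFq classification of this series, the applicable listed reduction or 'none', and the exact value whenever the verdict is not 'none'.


First insight: x = \frac{5}{6} and (1)_k (C = -3) is k! itself.
Term ratio: r(k) = \frac{5}{6} * 1 / [(k+1)] ; factor over Q: parameters, x = \frac{5}{6}, and C = -3.

Prefactor -3, argument \frac{5}{6}: 0F0 with upper {-} over lower {-}. Verdict: exponential (I5) matches (the 0F0 exponential series at x = \frac{5}{6}). Sum: \left(-3\right) \cdot e^{\frac{5}{6}}.


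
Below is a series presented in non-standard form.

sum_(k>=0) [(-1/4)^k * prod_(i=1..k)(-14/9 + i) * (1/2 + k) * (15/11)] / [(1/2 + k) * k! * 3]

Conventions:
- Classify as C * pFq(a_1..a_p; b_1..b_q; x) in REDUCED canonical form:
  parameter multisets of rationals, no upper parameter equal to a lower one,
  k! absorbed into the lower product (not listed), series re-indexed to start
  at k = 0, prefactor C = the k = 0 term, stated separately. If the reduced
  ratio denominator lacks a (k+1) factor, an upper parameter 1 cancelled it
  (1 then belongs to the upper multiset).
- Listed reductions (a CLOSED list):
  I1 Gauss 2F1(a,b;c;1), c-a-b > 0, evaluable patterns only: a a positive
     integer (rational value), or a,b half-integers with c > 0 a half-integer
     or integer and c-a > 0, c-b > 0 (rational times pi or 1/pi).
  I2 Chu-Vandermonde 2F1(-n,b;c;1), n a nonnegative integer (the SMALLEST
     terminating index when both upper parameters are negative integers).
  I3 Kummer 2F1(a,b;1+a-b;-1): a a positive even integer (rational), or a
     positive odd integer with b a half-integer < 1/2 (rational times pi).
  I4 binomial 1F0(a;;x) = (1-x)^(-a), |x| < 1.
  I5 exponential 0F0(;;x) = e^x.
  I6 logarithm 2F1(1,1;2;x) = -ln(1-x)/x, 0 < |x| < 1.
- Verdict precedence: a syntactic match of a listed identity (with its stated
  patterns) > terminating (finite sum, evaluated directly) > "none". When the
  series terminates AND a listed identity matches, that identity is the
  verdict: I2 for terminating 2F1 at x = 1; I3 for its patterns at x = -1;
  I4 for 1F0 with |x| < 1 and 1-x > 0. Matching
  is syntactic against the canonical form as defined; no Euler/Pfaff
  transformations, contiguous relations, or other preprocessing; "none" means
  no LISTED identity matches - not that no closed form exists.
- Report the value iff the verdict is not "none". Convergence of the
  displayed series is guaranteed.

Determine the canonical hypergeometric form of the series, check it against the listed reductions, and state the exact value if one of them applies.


This is 5/11 * 1F0(-5/9; -; -1/4) in reduced canonical form. Verdict: the I4 binomial reduction applies (the 1F0 binomial series: exponent 5/9, x = -1/4). Exact value: (5/11) * (5/4)^(5/9).

First insight: t_0 being 5/11, the constant factors (prefactor 5/11) combine into one prefactor.
Step ratio: r(k) = (-1/4) * (k-5/9) / [(k+1)] - poly over poly, x = (-1/4) from leading terms; C = 5/11 at k = 0.


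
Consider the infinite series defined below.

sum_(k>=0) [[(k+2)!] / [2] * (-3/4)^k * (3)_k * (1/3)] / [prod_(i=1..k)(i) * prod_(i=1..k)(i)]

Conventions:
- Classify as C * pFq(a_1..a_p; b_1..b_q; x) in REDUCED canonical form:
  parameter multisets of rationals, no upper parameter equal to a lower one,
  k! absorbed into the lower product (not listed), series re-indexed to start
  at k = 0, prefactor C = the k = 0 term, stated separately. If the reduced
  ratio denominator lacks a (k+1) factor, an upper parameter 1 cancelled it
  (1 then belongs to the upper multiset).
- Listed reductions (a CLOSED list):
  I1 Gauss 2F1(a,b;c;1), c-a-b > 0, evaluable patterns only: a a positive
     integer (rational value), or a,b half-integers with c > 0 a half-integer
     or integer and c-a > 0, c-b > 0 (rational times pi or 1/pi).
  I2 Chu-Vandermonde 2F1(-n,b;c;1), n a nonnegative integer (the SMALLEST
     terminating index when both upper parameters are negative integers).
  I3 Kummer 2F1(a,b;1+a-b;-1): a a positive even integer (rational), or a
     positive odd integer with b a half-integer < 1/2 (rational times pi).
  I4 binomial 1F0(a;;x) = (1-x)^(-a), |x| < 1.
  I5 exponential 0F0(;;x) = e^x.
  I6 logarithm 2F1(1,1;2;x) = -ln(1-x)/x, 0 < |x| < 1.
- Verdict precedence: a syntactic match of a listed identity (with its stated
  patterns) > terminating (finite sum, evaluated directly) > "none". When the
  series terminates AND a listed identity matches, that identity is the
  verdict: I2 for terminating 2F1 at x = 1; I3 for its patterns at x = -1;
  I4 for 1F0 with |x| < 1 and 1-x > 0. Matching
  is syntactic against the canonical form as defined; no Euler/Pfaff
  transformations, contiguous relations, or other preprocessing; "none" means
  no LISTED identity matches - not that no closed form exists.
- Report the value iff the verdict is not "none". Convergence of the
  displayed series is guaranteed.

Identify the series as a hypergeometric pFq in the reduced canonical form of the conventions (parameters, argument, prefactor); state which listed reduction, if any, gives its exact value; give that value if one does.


Prefactor 1/3, argument -3/4: 2F1 with upper {3, 3} over lower {1}. Verdict: no listed reduction: x = -3/4 and upper {3, 3} fail every I1-I6 pattern.

Key observation: with t_0 = 1/3, the lower running product (C = 1/3) is a rising factorial.
Consecutive-term ratio: r(k) = (-3/4) * (k+3) (k+3) / [(k+1) (k+1)] ; factor over Q: parameters, x = (-3/4), and C = 1/3.


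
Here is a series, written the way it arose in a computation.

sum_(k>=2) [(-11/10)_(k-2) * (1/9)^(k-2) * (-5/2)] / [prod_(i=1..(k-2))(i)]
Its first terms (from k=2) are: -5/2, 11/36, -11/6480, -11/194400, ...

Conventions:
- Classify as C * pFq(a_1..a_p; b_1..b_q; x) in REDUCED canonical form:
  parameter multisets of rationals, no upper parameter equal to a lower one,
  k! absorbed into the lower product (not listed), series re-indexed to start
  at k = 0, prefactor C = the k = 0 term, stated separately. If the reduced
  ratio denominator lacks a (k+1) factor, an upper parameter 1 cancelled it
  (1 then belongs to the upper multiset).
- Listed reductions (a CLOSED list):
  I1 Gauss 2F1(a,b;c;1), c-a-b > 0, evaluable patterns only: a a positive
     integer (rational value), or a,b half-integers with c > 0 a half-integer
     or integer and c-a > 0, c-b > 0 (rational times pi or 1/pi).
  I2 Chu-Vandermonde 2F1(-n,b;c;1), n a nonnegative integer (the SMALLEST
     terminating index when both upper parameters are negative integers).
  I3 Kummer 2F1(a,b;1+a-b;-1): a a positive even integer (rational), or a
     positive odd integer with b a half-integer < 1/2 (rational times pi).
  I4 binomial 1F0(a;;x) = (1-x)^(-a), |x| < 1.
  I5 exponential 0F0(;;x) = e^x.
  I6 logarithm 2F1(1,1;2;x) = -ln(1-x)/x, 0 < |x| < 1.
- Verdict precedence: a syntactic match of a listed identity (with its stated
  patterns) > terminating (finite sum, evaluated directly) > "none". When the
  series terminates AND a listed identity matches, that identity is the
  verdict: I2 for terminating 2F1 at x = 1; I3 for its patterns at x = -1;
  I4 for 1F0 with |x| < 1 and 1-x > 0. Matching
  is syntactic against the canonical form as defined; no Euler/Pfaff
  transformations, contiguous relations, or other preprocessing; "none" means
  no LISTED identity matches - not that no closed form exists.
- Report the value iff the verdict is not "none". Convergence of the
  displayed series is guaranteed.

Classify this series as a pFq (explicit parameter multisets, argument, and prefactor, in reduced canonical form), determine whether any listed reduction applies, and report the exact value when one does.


The series (x = 1/9) is 1F0: upper {-11/10}, lower {-}, prefactor -5/2. Verdict: this is the binomial series (I4) (the 1F0 binomial series: exponent 11/10, x = 1/9). Sum: (-5/2) * (8/9)^(11/10).

Structural cue: t_0 = -5/2 here, and the product of the first k integers (C = -5/2, x = 1/9) is k!.
Adjacent-term ratio: r(k) = (1/9) * (k-11/10) / [(k+1)] - rational in k, leading ratio (1/9); with t_0 = -5/2, classification follows.


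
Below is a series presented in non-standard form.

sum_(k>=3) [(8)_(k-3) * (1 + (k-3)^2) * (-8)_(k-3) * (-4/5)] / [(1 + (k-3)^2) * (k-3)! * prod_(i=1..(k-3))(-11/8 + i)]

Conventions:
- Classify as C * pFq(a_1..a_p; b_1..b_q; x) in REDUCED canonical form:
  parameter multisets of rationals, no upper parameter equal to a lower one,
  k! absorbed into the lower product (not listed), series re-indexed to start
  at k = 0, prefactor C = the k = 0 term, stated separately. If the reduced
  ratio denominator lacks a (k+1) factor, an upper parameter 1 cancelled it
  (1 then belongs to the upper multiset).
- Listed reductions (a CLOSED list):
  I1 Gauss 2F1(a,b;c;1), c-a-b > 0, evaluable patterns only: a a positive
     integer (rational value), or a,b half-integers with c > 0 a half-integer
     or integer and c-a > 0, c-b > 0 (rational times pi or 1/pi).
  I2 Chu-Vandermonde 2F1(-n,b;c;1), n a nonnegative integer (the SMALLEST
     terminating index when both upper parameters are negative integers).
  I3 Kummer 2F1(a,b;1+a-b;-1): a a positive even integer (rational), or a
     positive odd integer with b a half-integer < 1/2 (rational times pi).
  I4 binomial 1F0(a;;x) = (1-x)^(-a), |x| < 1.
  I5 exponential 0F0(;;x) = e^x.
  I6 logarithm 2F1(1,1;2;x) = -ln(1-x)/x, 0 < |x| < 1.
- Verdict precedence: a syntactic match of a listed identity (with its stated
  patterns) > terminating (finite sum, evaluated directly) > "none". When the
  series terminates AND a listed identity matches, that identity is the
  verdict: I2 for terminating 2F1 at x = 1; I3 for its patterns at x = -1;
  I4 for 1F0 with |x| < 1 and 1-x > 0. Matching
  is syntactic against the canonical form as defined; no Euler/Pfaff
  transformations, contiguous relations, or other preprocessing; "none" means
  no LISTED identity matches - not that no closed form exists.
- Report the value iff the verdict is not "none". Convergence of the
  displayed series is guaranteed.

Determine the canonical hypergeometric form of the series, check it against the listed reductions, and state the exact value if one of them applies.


At argument 1: a 2F1 with upper {-8, 8}, lower {-3/8}, scaled by C = -4/5. Verdict: Chu-Vandermonde (I2) fires (terminating 2F1 at x = 1 with n = 8, b = 8, c = -3/8). Value: 2415741548/18482425.

Structural cue: from the first term -4/5: the factor k^2 + 1 cancels (top and bottom), leaving C = -4/5, x = 1.
Term ratio: r(k) = 1 * (k-8) (k+8) / [(k-3/8) (k+1)] ; factor over Q: parameters, x = 1, and C = -4/5.


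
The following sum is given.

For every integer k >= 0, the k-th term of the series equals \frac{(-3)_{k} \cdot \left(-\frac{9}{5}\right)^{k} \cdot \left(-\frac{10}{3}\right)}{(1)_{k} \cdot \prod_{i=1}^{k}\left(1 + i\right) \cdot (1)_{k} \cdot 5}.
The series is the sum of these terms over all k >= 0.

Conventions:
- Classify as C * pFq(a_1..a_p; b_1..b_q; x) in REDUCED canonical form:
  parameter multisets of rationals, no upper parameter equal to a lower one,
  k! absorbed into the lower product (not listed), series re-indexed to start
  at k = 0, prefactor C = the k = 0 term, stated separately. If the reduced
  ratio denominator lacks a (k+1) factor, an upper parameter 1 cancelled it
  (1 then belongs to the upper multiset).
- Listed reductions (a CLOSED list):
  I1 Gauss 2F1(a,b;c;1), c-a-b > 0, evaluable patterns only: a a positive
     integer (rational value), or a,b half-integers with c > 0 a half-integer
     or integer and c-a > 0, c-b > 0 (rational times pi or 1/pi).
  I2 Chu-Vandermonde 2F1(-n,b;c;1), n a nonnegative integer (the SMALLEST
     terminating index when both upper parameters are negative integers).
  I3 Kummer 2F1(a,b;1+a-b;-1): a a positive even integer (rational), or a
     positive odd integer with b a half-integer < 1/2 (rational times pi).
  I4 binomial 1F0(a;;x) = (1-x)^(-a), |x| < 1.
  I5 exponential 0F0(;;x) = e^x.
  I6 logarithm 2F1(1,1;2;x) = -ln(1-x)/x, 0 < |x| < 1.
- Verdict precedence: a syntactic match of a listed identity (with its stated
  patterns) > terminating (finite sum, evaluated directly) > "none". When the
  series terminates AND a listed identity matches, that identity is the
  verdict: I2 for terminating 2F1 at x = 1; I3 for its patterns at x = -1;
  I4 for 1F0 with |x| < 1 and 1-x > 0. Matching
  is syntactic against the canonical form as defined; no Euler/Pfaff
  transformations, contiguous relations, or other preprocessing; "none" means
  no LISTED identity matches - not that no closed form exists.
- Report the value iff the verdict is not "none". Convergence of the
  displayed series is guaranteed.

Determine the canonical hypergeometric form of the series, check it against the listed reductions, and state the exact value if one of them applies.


Prefactor -\frac{2}{3}, argument -\frac{9}{5}: 1F2 with upper {-3} over lower {1, 2}. Verdict: terminating at k = 3: the factor (-3)_k kills every later term; summing the 4 survivors is exact. Sum: -\frac{9101}{3000}.

Structural cue: with t_0 = -\frac{2}{3}, the lower running product (C = -2/3) is a rising factorial.
Ratio: r(k) = -\frac{9}{5} * (k-3) / [(k+1) (k+2) (k+1)] ; factor over Q: parameters, x = -\frac{9}{5}, and C = -\frac{2}{3}.


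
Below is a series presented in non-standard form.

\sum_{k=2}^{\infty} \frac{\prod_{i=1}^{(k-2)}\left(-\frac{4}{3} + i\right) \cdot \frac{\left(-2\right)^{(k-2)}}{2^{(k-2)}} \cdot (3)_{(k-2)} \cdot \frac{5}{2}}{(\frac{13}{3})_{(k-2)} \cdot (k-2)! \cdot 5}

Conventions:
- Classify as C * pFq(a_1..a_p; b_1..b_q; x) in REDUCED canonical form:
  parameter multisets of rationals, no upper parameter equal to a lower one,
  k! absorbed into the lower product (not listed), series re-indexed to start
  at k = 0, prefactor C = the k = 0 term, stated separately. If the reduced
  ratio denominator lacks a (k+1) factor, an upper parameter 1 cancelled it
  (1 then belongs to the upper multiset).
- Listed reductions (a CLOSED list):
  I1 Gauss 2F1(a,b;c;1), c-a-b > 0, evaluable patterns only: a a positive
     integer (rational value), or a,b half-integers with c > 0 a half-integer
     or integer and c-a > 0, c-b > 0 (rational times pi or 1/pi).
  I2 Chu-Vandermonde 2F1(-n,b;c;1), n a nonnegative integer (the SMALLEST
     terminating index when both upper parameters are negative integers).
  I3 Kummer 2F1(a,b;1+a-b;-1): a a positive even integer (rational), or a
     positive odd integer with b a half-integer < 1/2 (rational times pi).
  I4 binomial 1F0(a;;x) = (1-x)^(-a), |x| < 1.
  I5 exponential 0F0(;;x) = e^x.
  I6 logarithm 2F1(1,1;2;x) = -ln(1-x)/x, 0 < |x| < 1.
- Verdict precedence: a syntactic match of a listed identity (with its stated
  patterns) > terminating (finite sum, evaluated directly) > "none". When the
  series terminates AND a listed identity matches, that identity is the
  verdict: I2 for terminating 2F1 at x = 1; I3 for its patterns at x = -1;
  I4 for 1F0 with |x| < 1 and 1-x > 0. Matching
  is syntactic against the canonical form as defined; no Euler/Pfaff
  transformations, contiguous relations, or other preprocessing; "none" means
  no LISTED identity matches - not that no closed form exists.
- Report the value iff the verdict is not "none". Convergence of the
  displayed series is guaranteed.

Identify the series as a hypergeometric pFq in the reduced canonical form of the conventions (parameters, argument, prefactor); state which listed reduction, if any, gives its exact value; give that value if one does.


x = -1 here; the reduced form reads 2F1, upper {-\frac{1}{3}, 3}, lower {\frac{13}{3}}, C = \frac{1}{2}. Verdict: none here - no I1-I6 shape fits x = -1 with lower {\frac{13}{3}}.

First insight: from the first term \frac{1}{2}: the two k-th powers (prefactor 1/2) combine into one argument.
Consecutive-term ratio: r(k) = -1 * (k-\frac{1}{3}) (k+3) / [(k+\frac{13}{3}) (k+1)] - rational in k, leading ratio -1; with t_0 = \frac{1}{2}, classification follows.


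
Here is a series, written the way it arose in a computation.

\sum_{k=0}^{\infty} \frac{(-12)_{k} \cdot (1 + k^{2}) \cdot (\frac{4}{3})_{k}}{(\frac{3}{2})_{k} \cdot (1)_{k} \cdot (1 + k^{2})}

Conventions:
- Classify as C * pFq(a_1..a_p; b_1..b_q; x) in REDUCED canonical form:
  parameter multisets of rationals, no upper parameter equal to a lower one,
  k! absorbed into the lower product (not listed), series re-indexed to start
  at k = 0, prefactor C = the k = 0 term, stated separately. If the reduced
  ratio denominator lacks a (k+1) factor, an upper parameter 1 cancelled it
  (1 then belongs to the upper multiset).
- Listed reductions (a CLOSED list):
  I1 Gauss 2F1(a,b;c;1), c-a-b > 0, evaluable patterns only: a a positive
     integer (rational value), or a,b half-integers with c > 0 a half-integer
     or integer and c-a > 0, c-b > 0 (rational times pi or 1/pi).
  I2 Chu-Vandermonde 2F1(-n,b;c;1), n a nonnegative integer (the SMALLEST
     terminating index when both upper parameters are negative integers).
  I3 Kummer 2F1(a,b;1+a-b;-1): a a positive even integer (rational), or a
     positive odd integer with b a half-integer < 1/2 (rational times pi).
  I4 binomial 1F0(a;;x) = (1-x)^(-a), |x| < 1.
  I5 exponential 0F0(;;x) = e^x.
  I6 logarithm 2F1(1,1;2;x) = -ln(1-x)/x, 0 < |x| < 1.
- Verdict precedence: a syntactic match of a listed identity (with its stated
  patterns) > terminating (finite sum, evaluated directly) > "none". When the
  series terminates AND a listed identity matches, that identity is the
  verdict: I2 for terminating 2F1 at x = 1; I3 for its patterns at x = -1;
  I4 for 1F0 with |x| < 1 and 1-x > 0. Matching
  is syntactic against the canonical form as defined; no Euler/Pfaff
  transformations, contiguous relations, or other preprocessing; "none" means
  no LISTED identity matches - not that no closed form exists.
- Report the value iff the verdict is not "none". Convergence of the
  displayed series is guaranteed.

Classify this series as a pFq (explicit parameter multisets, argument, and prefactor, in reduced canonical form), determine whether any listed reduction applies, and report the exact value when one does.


Key observation: with t_0 = 1, k^2 + 1 divides numerator and denominator alike; C = 1, x = 1 after cancelling.
Adjacent-term ratio: r(k) = 1 * (k-12) (k+\frac{4}{3}) / [(k+\frac{3}{2}) (k+1)] ; factor over Q: parameters, x = 1, and C = 1.

Canonical form: C = 1 times 2F1 with upper {-12, \frac{4}{3}}, lower {\frac{3}{2}}, x = 1. Verdict: this is Vandermonde's identity (I2) (terminating 2F1 at x = 1 with n = 12, b = 4/3, c = \frac{3}{2}). Its exact value is \frac{1411024489}{252469018665}.
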